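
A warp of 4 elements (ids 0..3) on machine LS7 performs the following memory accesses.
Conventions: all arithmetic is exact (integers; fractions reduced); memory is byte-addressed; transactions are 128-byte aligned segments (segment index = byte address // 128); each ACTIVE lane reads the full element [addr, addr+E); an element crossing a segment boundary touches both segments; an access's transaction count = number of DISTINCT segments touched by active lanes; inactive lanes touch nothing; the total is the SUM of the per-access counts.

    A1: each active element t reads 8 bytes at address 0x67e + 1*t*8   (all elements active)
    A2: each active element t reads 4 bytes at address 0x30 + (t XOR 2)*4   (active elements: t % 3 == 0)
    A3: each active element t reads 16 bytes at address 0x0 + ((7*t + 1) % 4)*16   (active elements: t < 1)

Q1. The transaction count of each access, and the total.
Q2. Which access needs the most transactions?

A1: 2 transactions
A2: 1 transaction
A3: 1 transaction

Answer: 2,1,1; total 4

Answer: A1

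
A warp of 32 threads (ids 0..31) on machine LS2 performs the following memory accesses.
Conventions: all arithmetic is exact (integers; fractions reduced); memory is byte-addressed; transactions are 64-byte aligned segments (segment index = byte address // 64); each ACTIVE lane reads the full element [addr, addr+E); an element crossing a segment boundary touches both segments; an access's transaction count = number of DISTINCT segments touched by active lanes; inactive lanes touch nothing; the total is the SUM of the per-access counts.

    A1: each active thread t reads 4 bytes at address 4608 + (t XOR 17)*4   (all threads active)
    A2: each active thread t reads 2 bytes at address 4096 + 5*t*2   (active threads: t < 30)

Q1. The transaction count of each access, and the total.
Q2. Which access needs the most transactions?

A1: 2 transactions
A2: 5 transactions

Answer: 2,5; total 7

Answer: A2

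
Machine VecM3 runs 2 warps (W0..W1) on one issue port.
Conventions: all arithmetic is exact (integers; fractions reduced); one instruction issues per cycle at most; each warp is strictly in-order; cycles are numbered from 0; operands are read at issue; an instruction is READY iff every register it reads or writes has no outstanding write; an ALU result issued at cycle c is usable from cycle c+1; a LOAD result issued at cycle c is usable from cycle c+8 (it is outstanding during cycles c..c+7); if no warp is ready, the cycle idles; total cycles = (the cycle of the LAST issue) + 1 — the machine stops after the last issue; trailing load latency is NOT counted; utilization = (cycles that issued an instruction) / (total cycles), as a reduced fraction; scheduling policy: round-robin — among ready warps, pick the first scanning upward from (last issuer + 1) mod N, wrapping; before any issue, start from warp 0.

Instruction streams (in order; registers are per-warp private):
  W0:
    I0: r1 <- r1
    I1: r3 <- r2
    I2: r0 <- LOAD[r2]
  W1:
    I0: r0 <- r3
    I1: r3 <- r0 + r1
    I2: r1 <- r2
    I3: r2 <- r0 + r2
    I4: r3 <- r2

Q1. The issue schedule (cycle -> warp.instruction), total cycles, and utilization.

cycle 0: W0.I0
cycle 1: W1.I0
cycle 2: W0.I1
cycle 3: W1.I1
cycle 4: W0.I2
cycle 5: W1.I2
cycle 6: W1.I3
cycle 7: W1.I4

Answer: 8 cycles, utilization 1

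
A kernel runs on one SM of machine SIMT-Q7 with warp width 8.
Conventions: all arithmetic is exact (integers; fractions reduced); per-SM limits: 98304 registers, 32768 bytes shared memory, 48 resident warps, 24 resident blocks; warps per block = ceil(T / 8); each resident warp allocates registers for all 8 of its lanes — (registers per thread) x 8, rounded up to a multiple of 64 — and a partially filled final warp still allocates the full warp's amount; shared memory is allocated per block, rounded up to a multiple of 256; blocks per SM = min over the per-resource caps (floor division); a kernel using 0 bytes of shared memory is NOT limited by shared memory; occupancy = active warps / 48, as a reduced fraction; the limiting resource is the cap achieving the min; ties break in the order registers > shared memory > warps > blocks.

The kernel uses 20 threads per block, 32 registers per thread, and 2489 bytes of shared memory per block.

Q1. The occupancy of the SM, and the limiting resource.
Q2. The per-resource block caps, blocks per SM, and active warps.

Answer: occupancy 3/4, limited by shared memory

registers: 128 blocks
shared memory: 12 blocks
warps: 16 blocks
blocks: 24 blocks

Answer: 12 blocks, 36 active warps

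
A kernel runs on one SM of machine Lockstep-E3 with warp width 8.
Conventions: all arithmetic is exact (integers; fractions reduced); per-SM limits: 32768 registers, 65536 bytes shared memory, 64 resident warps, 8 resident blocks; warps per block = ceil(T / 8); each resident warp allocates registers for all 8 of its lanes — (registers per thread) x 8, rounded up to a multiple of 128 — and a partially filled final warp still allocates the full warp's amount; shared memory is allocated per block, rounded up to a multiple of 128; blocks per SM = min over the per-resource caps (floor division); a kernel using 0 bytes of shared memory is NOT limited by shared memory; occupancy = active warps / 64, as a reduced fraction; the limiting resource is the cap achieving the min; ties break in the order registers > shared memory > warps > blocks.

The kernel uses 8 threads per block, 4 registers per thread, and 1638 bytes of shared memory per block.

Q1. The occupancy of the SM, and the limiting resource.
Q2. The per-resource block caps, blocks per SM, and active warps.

Answer: occupancy 1/8, limited by blocks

registers: 256 blocks
shared memory: 39 blocks
warps: 64 blocks
blocks: 8 blocks

Answer: 8 blocks, 8 active warps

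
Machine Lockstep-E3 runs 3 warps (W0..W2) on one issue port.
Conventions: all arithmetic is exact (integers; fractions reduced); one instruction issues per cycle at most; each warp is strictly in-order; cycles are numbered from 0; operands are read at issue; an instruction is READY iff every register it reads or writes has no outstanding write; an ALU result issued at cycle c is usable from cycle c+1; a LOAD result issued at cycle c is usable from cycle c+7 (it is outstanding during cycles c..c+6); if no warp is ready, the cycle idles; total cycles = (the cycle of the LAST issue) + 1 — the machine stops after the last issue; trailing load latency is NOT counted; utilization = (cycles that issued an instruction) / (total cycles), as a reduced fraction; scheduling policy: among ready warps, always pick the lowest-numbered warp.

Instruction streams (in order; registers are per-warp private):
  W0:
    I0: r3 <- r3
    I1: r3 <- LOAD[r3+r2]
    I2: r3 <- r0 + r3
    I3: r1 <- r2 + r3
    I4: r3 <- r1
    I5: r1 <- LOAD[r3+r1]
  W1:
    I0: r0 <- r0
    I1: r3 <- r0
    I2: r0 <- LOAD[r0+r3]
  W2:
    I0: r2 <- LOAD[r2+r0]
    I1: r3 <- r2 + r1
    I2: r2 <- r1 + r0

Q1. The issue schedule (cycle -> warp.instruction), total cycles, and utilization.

cycle 0: W0.I0
cycle 1: W0.I1
cycle 2: W1.I0
cycle 3: W1.I1
cycle 4: W1.I2
cycle 5: W2.I0
cycle 6: idle
cycle 7: idle
cycle 8: W0.I2
cycle 9: W0.I3
cycle 10: W0.I4
cycle 11: W0.I5
cycle 12: W2.I1
cycle 13: W2.I2

Answer: 14 cycles, utilization 6/7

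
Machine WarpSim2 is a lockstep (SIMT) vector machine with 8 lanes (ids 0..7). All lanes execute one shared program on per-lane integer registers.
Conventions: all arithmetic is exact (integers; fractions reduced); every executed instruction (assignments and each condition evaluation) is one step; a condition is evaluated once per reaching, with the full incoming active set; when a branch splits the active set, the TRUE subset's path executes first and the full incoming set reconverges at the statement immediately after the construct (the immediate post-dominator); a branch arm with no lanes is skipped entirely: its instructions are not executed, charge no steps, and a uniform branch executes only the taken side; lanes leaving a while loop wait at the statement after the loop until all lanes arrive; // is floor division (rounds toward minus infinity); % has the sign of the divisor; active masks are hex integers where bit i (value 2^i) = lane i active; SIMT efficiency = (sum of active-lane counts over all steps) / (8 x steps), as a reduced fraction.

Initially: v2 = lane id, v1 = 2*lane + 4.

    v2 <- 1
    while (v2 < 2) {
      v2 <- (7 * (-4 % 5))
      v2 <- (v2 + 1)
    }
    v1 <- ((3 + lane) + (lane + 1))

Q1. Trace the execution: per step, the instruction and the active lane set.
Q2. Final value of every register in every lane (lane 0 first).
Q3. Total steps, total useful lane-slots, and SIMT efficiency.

step 0: v2 <- 1                      0xff
step 1: eval (v2 < 2)                0xff
step 2: v2 <- (7 * (-4 % 5))         0xff
step 3: v2 <- (v2 + 1)               0xff
step 4: eval (v2 < 2)                0xff
step 5: v1 <- ((3 + lane) + (lane + 1)) 0xff

Answer: 6 steps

v2: 8,8,8,8,8,8,8,8
v1: 4,6,8,10,12,14,16,18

steps = 6; useful = 48; efficiency = 48/48 = 1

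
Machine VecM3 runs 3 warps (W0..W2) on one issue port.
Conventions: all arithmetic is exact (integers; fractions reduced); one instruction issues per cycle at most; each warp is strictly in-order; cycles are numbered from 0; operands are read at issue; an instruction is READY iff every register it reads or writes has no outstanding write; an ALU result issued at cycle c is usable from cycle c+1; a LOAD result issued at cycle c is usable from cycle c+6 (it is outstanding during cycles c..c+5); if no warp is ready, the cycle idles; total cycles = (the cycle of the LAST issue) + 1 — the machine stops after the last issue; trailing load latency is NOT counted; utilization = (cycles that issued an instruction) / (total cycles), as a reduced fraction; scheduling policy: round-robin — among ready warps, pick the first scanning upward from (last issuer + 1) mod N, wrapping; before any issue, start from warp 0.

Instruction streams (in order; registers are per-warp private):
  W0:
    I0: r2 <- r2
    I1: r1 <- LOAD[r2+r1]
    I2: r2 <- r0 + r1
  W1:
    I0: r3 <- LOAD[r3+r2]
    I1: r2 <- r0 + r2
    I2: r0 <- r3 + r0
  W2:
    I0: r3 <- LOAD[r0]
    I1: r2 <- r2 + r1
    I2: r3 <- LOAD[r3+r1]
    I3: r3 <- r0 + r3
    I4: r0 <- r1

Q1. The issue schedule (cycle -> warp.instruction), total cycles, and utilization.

cycle 0: W0.I0
cycle 1: W1.I0
cycle 2: W2.I0
cycle 3: W0.I1
cycle 4: W1.I1
cycle 5: W2.I1
cycle 6: idle
cycle 7: W1.I2
cycle 8: W2.I2
cycle 9: W0.I2
cycle 10: idle
cycle 11: idle
cycle 12: idle
cycle 13: idle
cycle 14: W2.I3
cycle 15: W2.I4

Answer: 16 cycles, utilization 11/16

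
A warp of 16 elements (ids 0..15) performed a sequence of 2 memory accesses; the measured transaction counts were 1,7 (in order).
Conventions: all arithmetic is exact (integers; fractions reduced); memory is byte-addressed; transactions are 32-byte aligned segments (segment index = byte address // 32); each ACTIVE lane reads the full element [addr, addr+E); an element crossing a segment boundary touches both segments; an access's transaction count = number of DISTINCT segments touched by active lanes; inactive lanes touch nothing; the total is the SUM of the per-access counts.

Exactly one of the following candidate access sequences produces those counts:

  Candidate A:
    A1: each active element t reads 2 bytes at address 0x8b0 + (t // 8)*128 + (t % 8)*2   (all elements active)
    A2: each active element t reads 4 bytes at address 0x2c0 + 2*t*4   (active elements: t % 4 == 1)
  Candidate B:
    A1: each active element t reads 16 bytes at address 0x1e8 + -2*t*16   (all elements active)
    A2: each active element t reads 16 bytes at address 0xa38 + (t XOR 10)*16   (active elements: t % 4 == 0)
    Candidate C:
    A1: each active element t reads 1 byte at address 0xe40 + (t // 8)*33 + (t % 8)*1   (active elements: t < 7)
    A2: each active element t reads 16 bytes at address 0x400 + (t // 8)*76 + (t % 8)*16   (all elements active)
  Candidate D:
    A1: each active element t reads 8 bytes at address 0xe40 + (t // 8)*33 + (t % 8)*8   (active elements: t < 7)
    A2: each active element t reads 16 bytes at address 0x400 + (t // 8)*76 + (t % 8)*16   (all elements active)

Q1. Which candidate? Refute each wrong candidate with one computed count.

A: A1 gives 2 transactions, not 1
B: A1 gives 16 transactions, not 1
D: A1 gives 2 transactions, not 1
C: all counts match (1,7)

Answer: C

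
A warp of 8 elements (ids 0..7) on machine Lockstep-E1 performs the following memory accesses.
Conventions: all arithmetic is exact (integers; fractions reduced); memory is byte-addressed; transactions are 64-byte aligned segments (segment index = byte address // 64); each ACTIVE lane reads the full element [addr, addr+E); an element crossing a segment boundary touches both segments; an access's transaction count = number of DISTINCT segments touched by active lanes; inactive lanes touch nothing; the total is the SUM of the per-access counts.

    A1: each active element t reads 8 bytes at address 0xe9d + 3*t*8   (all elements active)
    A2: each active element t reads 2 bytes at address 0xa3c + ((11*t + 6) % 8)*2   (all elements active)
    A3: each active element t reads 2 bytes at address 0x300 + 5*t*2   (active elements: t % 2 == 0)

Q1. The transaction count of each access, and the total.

A1: 4 transactions
A2: 2 transactions
A3: 1 transaction

Answer: 4,2,1; total 7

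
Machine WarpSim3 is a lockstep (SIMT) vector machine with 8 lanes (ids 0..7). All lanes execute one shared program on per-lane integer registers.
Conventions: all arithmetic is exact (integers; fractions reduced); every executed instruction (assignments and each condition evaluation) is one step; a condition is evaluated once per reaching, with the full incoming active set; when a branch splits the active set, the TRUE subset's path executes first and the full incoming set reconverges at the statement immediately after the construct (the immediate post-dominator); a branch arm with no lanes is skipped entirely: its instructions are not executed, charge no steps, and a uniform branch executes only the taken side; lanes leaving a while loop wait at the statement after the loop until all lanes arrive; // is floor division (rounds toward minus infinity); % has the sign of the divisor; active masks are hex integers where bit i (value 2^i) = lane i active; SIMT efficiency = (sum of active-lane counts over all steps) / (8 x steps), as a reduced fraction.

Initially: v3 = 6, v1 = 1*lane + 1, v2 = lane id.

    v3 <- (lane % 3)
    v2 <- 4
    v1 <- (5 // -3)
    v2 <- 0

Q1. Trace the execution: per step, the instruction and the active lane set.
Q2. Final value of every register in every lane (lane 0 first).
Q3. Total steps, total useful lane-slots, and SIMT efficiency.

step 0: v3 <- (lane % 3)             0xff
step 1: v2 <- 4                      0xff
step 2: v1 <- (5 // -3)              0xff
step 3: v2 <- 0                      0xff

Answer: 4 steps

v3: 0,1,2,0,1,2,0,1
v1: -2,-2,-2,-2,-2,-2,-2,-2
v2: 0,0,0,0,0,0,0,0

steps = 4; useful = 32; efficiency = 32/32 = 1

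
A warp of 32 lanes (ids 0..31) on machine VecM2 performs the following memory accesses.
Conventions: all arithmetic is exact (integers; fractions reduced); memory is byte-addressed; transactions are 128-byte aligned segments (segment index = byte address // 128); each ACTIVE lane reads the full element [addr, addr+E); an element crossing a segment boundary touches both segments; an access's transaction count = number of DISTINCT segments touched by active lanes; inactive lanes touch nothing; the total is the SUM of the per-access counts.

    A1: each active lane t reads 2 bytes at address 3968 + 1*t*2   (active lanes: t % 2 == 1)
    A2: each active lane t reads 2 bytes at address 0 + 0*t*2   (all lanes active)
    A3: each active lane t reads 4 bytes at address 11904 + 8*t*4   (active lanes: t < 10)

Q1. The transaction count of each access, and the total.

A1: 1 transaction
A2: 1 transaction
A3: 3 transactions

Answer: 1,1,3; total 5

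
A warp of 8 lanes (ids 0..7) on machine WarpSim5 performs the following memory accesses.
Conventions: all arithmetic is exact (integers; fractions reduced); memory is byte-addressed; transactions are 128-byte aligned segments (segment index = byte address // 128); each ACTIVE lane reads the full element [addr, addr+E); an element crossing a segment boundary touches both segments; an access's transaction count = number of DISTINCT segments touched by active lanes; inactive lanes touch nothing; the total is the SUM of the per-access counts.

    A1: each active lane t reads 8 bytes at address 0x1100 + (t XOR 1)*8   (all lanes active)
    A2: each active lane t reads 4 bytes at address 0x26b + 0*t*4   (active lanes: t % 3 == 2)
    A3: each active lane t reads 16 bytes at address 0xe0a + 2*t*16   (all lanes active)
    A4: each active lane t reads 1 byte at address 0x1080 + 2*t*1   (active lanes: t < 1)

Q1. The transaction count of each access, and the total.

A1: 1 transaction
A2: 1 transaction
A3: 2 transactions
A4: 1 transaction

Answer: 1,1,2,1; total 5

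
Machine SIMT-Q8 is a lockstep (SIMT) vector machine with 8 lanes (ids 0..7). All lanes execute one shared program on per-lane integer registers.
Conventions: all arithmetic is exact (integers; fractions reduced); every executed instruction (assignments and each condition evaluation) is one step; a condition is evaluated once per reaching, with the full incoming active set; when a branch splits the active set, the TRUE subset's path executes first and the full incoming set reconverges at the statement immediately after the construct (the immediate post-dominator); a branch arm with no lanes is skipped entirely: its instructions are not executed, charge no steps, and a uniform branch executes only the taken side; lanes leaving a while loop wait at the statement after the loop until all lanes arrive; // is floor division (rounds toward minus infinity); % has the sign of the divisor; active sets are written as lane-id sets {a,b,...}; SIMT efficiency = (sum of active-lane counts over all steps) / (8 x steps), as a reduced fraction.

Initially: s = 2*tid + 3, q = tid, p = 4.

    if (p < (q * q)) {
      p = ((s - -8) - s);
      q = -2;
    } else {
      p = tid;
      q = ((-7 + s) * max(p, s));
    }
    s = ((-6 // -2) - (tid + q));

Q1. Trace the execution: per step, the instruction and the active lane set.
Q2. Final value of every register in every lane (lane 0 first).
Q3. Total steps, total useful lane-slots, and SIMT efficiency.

step 0: eval (p < (q * q))           {0,1,2,3,4,5,6,7}
step 1: p <- ((s - -8) - s)          {3,4,5,6,7}
step 2: q <- -2                      {3,4,5,6,7}
step 3: p <- tid                     {0,1,2}
step 4: q <- ((-7 + s) * max(p, s))  {0,1,2}
step 5: s <- ((-6 // -2) - (tid + q)) {0,1,2,3,4,5,6,7}

Answer: 6 steps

s: 15,12,1,2,1,0,-1,-2
q: -12,-10,0,-2,-2,-2,-2,-2
p: 0,1,2,8,8,8,8,8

steps = 6; useful = 32; efficiency = 32/48 = 2/3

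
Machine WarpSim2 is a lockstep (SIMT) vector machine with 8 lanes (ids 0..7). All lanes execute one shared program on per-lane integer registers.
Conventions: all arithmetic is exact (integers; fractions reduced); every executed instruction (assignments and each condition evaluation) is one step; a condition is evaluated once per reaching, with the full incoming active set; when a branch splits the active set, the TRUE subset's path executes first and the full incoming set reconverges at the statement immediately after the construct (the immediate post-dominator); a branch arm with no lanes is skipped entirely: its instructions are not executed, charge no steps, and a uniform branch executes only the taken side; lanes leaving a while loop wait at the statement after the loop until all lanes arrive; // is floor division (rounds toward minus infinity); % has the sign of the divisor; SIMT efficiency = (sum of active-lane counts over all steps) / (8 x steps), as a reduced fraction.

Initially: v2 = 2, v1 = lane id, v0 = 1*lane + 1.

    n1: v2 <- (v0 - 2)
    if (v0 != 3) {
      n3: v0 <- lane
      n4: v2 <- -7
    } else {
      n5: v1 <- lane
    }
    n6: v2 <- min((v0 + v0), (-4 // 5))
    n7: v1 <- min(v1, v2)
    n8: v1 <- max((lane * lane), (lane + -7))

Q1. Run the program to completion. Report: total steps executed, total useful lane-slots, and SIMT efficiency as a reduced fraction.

Answer: 8 steps, 55 useful, 55/64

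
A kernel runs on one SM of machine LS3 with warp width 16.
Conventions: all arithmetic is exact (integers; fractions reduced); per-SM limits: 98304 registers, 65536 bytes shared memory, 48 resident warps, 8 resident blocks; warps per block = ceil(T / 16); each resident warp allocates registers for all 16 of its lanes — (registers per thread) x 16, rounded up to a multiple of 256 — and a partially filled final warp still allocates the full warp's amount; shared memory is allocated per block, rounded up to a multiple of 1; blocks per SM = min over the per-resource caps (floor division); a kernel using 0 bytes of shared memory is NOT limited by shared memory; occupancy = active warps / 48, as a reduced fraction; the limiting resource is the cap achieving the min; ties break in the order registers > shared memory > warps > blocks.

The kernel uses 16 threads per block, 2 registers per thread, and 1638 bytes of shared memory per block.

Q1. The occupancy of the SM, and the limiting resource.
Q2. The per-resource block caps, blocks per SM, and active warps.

Answer: occupancy 1/6, limited by blocks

registers: 384 blocks
shared memory: 40 blocks
warps: 48 blocks
blocks: 8 blocks

Answer: 8 blocks, 8 active warps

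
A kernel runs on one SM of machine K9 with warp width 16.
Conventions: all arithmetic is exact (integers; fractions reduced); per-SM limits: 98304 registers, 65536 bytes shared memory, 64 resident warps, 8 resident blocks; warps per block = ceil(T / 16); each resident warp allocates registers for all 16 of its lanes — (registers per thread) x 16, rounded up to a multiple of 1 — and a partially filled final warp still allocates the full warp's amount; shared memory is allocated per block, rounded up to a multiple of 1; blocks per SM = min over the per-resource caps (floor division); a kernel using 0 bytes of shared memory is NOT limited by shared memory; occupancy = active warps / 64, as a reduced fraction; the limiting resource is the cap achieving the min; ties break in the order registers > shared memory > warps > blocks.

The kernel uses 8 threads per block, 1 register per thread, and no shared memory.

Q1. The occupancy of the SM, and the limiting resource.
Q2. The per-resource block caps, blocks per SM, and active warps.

Answer: occupancy 1/8, limited by blocks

registers: 6144 blocks
shared memory: no limit (kernel uses none)
warps: 64 blocks
blocks: 8 blocks

Answer: 8 blocks, 8 active warps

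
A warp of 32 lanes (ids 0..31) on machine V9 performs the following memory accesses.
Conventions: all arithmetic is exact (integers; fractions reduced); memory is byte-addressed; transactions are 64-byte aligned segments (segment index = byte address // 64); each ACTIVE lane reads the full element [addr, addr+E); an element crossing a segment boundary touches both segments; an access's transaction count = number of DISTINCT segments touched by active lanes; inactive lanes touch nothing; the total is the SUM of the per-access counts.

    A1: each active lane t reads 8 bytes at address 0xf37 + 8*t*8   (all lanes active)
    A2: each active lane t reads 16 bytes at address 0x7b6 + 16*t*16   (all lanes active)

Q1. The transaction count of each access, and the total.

A1: 32 transactions
A2: 64 transactions

Answer: 32,64; total 96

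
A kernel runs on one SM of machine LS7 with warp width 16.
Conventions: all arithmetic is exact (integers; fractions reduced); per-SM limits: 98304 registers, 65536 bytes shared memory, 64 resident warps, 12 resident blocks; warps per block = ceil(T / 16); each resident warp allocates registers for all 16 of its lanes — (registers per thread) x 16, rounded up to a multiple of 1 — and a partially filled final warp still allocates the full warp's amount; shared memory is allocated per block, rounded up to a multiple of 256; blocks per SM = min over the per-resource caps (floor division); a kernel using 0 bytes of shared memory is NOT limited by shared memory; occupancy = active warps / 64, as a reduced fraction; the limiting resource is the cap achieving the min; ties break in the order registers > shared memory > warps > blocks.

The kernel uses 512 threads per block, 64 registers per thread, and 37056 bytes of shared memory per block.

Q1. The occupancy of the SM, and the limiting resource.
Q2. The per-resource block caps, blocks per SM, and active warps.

Answer: occupancy 1/2, limited by shared memory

registers: 3 blocks
shared memory: 1 block
warps: 2 blocks
blocks: 12 blocks

Answer: 1 block, 32 active warps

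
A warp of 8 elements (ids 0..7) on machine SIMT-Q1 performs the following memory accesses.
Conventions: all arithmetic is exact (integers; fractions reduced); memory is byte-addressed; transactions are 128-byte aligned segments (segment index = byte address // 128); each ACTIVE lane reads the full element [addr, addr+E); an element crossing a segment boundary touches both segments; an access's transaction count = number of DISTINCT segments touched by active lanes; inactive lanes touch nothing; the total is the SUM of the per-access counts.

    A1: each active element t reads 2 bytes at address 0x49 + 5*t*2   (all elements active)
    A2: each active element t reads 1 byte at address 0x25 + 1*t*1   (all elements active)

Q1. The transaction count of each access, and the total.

A1: 2 transactions
A2: 1 transaction

Answer: 2,1; total 3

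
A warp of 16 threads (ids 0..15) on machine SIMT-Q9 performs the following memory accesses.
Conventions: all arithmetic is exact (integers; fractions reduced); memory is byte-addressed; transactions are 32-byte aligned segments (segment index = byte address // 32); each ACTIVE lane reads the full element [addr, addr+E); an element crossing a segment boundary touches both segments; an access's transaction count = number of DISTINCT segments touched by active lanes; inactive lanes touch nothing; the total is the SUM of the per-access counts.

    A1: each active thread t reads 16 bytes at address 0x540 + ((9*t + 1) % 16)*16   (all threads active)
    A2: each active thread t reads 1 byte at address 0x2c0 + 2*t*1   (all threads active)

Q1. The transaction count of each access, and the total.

A1: 8 transactions
A2: 1 transaction

Answer: 8,1; total 9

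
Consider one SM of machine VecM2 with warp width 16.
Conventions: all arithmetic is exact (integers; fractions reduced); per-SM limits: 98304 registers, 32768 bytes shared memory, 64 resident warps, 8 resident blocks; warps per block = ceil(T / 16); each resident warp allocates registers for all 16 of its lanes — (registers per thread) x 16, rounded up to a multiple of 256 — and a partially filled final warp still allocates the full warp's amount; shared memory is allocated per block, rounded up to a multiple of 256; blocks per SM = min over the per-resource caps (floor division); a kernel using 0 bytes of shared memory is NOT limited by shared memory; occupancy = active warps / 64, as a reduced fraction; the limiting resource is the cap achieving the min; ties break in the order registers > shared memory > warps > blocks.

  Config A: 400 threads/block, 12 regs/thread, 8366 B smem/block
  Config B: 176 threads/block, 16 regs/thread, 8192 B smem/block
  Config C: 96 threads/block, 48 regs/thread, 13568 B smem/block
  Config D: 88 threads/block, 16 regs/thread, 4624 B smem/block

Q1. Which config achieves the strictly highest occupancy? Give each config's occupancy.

occupancies: A 25/32, B 11/16, C 3/16, D 9/16

Answer: A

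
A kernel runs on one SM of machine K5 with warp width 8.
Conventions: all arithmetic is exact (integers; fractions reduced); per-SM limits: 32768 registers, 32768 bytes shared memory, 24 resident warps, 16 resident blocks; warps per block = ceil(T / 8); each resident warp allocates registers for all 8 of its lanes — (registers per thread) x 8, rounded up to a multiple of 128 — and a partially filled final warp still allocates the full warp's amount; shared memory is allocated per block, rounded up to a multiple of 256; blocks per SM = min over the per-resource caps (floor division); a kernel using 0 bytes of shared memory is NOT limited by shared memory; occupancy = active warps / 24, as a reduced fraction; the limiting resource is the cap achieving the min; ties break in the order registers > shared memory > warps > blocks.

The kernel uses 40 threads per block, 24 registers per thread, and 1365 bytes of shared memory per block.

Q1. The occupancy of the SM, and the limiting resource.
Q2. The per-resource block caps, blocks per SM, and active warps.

Answer: occupancy 5/6, limited by warps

registers: 25 blocks
shared memory: 21 blocks
warps: 4 blocks
blocks: 16 blocks

Answer: 4 blocks, 20 active warps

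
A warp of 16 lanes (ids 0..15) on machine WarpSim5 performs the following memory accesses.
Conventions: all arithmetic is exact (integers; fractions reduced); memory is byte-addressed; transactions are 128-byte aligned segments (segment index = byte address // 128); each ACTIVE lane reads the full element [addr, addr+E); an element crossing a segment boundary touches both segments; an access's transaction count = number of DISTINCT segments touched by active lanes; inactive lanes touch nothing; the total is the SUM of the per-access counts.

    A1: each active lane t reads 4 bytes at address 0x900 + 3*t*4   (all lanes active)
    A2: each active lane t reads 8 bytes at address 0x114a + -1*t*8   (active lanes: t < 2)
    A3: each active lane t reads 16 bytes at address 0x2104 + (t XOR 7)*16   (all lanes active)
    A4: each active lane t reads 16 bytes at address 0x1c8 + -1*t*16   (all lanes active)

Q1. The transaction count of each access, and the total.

A1: 2 transactions
A2: 1 transaction
A3: 3 transactions
A4: 3 transactions

Answer: 2,1,3,3; total 9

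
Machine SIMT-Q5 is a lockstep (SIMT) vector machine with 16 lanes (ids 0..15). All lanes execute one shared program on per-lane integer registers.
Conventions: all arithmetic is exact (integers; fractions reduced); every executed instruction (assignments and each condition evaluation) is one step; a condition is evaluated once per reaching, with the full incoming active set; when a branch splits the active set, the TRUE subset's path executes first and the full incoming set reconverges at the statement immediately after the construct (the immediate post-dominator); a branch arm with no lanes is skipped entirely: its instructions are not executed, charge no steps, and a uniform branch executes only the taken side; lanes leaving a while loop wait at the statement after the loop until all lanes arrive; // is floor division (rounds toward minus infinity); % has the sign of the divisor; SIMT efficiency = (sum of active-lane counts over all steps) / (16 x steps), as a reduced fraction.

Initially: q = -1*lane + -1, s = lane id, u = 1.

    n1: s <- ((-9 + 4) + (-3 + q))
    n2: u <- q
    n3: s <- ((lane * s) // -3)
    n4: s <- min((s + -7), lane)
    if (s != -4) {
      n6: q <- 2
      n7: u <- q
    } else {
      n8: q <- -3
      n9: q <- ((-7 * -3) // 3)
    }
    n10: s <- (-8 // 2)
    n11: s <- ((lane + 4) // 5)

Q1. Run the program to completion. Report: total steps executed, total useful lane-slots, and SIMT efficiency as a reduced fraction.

Answer: 11 steps, 144 useful, 9/11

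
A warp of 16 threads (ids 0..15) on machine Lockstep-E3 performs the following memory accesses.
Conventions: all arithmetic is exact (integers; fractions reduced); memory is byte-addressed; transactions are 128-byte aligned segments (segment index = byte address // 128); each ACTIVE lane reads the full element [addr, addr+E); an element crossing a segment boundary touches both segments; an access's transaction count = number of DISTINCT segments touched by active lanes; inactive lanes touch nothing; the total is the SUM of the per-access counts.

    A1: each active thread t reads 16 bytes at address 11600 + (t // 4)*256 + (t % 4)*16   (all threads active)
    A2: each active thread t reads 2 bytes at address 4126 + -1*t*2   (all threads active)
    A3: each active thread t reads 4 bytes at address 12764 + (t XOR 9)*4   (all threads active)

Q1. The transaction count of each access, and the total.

A1: 8 transactions
A2: 1 transaction
A3: 2 transactions

Answer: 8,1,2; total 11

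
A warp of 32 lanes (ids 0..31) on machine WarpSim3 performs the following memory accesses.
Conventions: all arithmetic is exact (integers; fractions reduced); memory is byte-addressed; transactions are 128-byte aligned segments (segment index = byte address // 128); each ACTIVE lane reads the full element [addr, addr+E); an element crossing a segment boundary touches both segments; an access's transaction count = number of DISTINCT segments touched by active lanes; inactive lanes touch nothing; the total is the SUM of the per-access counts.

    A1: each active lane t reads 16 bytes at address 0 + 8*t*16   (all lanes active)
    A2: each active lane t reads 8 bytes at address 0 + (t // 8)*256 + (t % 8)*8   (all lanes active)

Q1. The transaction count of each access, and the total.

A1: 32 transactions
A2: 4 transactions

Answer: 32,4; total 36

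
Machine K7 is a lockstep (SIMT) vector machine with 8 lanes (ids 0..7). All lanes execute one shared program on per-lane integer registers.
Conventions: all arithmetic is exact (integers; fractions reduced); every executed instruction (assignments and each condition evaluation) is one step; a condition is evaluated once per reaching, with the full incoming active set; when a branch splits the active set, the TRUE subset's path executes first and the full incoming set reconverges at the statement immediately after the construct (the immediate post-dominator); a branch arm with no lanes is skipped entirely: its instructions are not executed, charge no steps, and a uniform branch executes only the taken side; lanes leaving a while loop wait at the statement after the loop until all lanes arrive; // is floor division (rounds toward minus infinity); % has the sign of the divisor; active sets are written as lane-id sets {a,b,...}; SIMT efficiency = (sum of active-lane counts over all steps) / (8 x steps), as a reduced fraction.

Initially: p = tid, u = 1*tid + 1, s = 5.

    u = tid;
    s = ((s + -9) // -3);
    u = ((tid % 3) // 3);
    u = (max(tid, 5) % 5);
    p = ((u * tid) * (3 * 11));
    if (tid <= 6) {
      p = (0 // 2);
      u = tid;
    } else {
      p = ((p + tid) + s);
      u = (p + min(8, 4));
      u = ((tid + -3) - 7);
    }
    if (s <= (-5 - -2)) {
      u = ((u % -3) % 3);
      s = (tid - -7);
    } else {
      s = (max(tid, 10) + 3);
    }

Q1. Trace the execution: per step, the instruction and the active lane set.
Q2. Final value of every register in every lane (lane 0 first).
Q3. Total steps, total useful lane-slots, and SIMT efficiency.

step 0: u <- tid                     {0,1,2,3,4,5,6,7}
step 1: s <- ((s + -9) // -3)        {0,1,2,3,4,5,6,7}
step 2: u <- ((tid % 3) // 3)        {0,1,2,3,4,5,6,7}
step 3: u <- (max(tid, 5) % 5)       {0,1,2,3,4,5,6,7}
step 4: p <- ((u * tid) * (3 * 11))  {0,1,2,3,4,5,6,7}
step 5: eval (tid <= 6)              {0,1,2,3,4,5,6,7}
step 6: p <- (0 // 2)                {0,1,2,3,4,5,6}
step 7: u <- tid                     {0,1,2,3,4,5,6}
step 8: p <- ((p + tid) + s)         {7}
step 9: u <- (p + min(8, 4))         {7}
step 10: u <- ((tid + -3) - 7)        {7}
step 11: eval (s <= (-5 - -2))        {0,1,2,3,4,5,6,7}
step 12: s <- (max(tid, 10) + 3)      {0,1,2,3,4,5,6,7}

Answer: 13 steps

p: 0,0,0,0,0,0,0,470
u: 0,1,2,3,4,5,6,-3
s: 13,13,13,13,13,13,13,13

steps = 13; useful = 81; efficiency = 81/104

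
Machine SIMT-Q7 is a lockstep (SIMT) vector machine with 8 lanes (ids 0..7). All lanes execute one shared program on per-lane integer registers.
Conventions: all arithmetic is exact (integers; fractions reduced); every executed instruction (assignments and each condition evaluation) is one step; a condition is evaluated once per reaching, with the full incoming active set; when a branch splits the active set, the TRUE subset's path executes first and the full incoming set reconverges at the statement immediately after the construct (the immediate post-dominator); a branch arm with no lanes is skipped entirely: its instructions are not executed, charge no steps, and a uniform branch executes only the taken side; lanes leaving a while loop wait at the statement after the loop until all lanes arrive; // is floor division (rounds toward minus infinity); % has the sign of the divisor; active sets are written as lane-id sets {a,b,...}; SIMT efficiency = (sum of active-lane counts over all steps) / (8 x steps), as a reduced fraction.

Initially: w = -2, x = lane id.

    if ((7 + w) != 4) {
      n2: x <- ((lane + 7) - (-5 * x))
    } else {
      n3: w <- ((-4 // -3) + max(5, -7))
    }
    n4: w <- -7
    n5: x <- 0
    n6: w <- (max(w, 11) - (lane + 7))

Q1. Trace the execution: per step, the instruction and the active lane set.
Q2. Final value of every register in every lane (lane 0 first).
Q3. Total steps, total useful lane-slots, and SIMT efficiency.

step 0: eval ((7 + w) != 4)          {0,1,2,3,4,5,6,7}
step 1: x <- ((lane + 7) - (-5 * x)) {0,1,2,3,4,5,6,7}
step 2: w <- -7                      {0,1,2,3,4,5,6,7}
step 3: x <- 0                       {0,1,2,3,4,5,6,7}
step 4: w <- (max(w, 11) - (lane + 7)) {0,1,2,3,4,5,6,7}

Answer: 5 steps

w: 4,3,2,1,0,-1,-2,-3
x: 0,0,0,0,0,0,0,0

steps = 5; useful = 40; efficiency = 40/40 = 1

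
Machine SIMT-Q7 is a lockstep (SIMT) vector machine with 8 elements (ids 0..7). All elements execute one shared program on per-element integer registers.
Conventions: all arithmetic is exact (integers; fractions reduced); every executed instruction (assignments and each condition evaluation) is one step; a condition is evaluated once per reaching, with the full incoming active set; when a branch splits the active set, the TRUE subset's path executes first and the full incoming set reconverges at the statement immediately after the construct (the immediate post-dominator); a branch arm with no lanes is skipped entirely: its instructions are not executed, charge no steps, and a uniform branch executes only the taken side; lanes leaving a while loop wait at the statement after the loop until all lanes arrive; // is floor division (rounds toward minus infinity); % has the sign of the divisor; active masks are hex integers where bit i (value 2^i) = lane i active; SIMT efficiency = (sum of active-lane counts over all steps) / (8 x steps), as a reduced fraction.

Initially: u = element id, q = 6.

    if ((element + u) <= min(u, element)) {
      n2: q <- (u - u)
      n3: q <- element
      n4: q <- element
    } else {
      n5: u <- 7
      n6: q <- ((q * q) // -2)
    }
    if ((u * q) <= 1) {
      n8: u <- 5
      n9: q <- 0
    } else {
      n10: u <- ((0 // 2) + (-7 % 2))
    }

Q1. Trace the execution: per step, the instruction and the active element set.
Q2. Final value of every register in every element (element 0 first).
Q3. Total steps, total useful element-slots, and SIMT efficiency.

step 0: eval ((element + u) <= min(u, element)) 0xff
step 1: q <- (u - u)                 0x01
step 2: q <- element                 0x01
step 3: q <- element                 0x01
step 4: u <- 7                       0xfe
step 5: q <- ((q * q) // -2)         0xfe
step 6: eval ((u * q) <= 1)          0xff
step 7: u <- 5                       0xff
step 8: q <- 0                       0xff

Answer: 9 steps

u: 5,5,5,5,5,5,5,5
q: 0,0,0,0,0,0,0,0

steps = 9; useful = 49; efficiency = 49/72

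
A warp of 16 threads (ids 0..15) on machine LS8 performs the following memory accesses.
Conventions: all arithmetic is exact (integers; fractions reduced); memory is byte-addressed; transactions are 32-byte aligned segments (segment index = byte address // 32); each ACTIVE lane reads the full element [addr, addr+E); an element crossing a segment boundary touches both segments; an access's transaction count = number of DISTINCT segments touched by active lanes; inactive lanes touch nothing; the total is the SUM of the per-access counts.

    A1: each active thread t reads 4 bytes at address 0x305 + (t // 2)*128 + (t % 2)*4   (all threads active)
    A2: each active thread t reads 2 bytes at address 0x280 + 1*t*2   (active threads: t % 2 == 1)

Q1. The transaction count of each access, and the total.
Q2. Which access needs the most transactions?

A1: 8 transactions
A2: 1 transaction

Answer: 8,1; total 9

Answer: A1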